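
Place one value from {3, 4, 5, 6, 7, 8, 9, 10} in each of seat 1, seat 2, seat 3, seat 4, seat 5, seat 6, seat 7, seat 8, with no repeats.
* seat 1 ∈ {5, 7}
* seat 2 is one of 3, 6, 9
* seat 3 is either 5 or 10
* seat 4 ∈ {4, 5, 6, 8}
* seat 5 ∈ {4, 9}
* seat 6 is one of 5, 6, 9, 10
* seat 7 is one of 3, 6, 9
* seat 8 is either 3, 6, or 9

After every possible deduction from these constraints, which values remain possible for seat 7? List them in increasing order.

Among the 8 variables, 7 fits only seat 1 (and all 8 values in {3, 4, 5, 6, 7, 8, 9, 10} must be used), so seat 1 = 7.
The 7 still-open variables together cover exactly {3, 4, 5, 6, 8, 9, 10} — 7 values for 7 variables — and 8 appears only in seat 4's list, so seat 4 = 8.
The 6 still-open variables draw from only 6 values {3, 4, 5, 6, 9, 10}, so each is used; only seat 5 can be 4, hence seat 5 = 4.
seat 2, seat 7, seat 8 share exactly the 3 values {3, 6, 9}; by pigeonhole those values go to them, so strike 3, 6, 9 from seat 6.
No further eliminations apply; seat 7 can still be any of 3, 6, 9.

3, 6, 9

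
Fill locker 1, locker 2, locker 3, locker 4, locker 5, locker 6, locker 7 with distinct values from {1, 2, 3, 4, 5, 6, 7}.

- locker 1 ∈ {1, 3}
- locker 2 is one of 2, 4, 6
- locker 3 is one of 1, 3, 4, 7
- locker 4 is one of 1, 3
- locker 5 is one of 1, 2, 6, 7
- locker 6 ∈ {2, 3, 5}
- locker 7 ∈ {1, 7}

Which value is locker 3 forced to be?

The 7 variables together cover exactly {1, 2, 3, 4, 5, 6, 7} — 7 values for 7 variables — and 5 appears only in locker 6's list, so locker 6 = 5.
The 2 variables locker 1 and locker 4 are confined to {1, 3}, which locks those values in; drop them from locker 3, locker 5, locker 7.
That leaves locker 7 = 7. Remove 7 from locker 3, locker 5.
So locker 3 = 4.

4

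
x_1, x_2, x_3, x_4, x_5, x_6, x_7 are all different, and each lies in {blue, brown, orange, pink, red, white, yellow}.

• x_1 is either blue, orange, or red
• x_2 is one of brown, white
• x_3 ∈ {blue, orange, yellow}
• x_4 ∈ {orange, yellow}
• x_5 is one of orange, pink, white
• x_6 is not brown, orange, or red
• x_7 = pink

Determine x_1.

x_7's domain is down to {pink}, so x_7 = pink. Strike pink from x_5, x_6.
The 6 still-open variables together cover exactly {blue, brown, orange, red, white, yellow} — 6 values for 6 variables — and brown appears only in x_2's list, so x_2 = brown.
The 5 still-open variables draw from only 5 values {blue, orange, red, white, yellow}, so each is used; only x_1 can be red, hence x_1 = red.

red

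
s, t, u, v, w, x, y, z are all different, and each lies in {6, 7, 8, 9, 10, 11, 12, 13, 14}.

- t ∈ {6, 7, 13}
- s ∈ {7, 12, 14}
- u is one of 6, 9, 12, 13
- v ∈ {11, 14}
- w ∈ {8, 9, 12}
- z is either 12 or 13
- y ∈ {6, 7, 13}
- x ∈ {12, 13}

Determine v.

11

Among the 8 variables, 8 fits only w (and all 8 values in {6, 7, 8, 9, 11, 12, 13, 14} must be used), so w = 8.
The 7 still-open variables together cover exactly {6, 7, 9, 11, 12, 13, 14} — 7 values for 7 variables — and 9 appears only in u's list, so u = 9.
Among the 6 still-open variables, 11 fits only v (and all 6 values in {6, 7, 11, 12, 13, 14} must be used), so v = 11.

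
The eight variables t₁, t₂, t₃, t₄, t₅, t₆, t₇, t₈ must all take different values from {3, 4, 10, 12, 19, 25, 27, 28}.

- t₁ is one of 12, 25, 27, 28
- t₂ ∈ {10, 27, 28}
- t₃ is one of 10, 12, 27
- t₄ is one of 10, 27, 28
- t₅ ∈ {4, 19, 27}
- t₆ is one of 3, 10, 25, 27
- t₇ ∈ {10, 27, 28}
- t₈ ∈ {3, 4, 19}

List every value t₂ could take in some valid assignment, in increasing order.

10, 27, 28

The 3 variables t₂, t₄, t₇ are confined to {10, 27, 28}, which locks those values in; drop them from t₁, t₃, t₅, t₆.
t₃'s domain is down to {12}, so t₃ = 12. Strike 12 from t₁.
That leaves t₁ = 25. Strike 25 from t₆.
t₆'s domain is down to {3}, so t₆ = 3. So t₈ can't be 3.
No further eliminations apply; t₂ can still be any of 10, 27, 28.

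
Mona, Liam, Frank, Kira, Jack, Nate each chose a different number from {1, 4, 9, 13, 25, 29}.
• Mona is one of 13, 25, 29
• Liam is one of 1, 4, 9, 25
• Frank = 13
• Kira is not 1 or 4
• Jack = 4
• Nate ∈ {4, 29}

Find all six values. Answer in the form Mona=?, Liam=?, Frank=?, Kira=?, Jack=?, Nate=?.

Mona=25, Liam=1, Frank=13, Kira=9, Jack=4, Nate=29

Frank has just one choice, so Frank = 13. So Mona, Kira can't be 13.
Jack must be 4 (only option left). Eliminate 4 elsewhere: Liam, Nate.
That leaves Nate = 29. Remove 29 from Mona, Kira.
That leaves Mona = 25. So Liam, Kira can't be 25.
Kira's domain is down to {9}, so Kira = 9. Strike 9 from Liam.
Liam must be 1 (only option left).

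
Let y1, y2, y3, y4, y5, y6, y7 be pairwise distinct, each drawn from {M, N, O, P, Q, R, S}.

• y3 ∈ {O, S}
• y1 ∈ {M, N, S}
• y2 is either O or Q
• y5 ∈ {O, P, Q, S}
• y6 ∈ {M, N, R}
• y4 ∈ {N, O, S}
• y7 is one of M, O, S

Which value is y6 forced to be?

Among the 7 variables, P fits only y5 (and all 7 values in {M, N, O, P, Q, R, S} must be used), so y5 = P.
The 6 still-open variables together cover exactly {M, N, O, Q, R, S} — 6 values for 6 variables — and Q appears only in y2's list, so y2 = Q.
Among the 5 still-open variables, R fits only y6 (and all 5 values in {M, N, O, R, S} must be used), so y6 = R.

R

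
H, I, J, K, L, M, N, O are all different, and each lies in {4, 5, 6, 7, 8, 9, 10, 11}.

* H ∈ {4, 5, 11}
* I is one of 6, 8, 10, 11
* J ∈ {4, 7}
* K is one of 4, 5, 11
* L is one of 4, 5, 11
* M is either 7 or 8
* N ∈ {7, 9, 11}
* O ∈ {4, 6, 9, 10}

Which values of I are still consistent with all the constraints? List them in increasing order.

6, 10

H, K, L share exactly the 3 values {4, 5, 11}; by pigeonhole those values go to them, so strike 4, 5, 11 from I, J, N, O.
J has just one choice, so J = 7. Eliminate 7 elsewhere: M, N.
That leaves M = 8. So I can't be 8.
N must be 9 (only option left). Remove 9 from O.
No further eliminations apply; I can still be any of 6, 10.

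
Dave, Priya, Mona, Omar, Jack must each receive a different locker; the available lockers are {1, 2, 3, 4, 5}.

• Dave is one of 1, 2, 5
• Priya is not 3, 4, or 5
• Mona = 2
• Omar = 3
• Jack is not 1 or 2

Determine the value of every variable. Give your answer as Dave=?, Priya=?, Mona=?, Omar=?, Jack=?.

Mona must be 2 (only option left). Remove 2 from Dave, Priya.
That leaves Omar = 3. So Jack can't be 3.
Priya has just one choice, so Priya = 1. Remove 1 from Dave.
Dave has just one choice, so Dave = 5. Eliminate 5 elsewhere: Jack.
That leaves Jack = 4.

Dave=5, Priya=1, Mona=2, Omar=3, Jack=4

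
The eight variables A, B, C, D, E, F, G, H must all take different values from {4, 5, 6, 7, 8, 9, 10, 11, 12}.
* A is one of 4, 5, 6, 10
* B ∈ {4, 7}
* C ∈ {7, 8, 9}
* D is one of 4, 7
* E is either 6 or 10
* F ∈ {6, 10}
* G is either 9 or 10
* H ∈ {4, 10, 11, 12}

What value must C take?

B and D share exactly the 2 values {4, 7}; by pigeonhole those values go to them, so strike 4, 7 from A, C, H.
E and F between them cover only {6, 10} — a naked pair. Remove those values from A, G, H.
That leaves A = 5.
That leaves G = 9. Strike 9 from C.
So C = 8.

8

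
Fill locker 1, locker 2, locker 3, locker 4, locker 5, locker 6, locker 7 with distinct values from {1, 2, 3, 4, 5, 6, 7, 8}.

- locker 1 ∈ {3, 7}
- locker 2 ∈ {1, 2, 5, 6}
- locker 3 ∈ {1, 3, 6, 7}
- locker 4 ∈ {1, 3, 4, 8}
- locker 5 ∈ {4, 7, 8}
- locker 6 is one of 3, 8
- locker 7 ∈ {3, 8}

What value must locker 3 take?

6

locker 6 and locker 7 share exactly the 2 values {3, 8}; by pigeonhole those values go to them, so strike 3, 8 from locker 1, locker 3, locker 4, locker 5.
That leaves locker 1 = 7. Eliminate 7 elsewhere: locker 3, locker 5.
locker 5's domain is down to {4}, so locker 5 = 4. Strike 4 from locker 4.
locker 4's domain is down to {1}, so locker 4 = 1. So locker 2, locker 3 can't be 1.
So locker 3 = 6.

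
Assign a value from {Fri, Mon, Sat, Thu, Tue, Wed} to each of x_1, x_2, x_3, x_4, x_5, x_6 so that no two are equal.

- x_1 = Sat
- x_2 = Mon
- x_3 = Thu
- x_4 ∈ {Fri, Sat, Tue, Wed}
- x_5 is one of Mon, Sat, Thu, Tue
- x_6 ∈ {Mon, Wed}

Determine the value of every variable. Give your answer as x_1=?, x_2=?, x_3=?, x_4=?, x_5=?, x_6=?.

x_1 must be Sat (only option left). Eliminate Sat elsewhere: x_4, x_5.
x_2 must be Mon (only option left). Eliminate Mon elsewhere: x_5, x_6.
x_3's domain is down to {Thu}, so x_3 = Thu. Remove Thu from x_5.
x_5 must be Tue (only option left). Eliminate Tue elsewhere: x_4.
That leaves x_6 = Wed. Eliminate Wed elsewhere: x_4.
That leaves x_4 = Fri.

x_1=Sat, x_2=Mon, x_3=Thu, x_4=Fri, x_5=Tue, x_6=Wed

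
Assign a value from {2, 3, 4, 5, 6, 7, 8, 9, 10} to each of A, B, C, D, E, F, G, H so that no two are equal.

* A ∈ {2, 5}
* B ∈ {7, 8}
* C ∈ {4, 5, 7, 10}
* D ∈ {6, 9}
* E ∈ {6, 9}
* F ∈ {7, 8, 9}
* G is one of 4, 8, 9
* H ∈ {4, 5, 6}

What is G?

4

The 8 variables together cover exactly {2, 4, 5, 6, 7, 8, 9, 10} — 8 values for 8 variables — and 2 appears only in A's list, so A = 2.
The 7 still-open variables draw from only 7 values {4, 5, 6, 7, 8, 9, 10}, so each is used; only C can be 10, hence C = 10.
The 6 still-open variables together cover exactly {4, 5, 6, 7, 8, 9} — 6 values for 6 variables — and 5 appears only in H's list, so H = 5.
The 5 still-open variables draw from only 5 values {4, 6, 7, 8, 9}, so each is used; only G can be 4, hence G = 4.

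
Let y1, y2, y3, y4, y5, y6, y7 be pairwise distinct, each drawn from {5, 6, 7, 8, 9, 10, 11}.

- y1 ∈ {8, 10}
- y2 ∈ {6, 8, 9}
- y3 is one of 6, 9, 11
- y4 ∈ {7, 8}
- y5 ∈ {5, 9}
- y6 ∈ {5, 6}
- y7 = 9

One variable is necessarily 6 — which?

y6

y7 must be 9 (only option left). Remove 9 from y2, y3, y5.
y5 must be 5 (only option left). Eliminate 5 elsewhere: y6.
So 6 goes to y6.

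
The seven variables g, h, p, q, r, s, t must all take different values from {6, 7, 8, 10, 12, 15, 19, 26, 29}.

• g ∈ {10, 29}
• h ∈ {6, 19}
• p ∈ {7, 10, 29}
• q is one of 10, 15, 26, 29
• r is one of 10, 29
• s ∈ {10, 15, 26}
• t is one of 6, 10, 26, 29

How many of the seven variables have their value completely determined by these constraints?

Among the 7 variables, 7 fits only p (and all 7 values in {6, 7, 10, 15, 19, 26, 29} must be used), so p = 7.
The 6 still-open variables together cover exactly {6, 10, 15, 19, 26, 29} — 6 values for 6 variables — and 19 appears only in h's list, so h = 19.
The 5 still-open variables draw from only 5 values {6, 10, 15, 26, 29}, so each is used; only t can be 6, hence t = 6.
g and r share exactly the 2 values {10, 29}; by pigeonhole those values go to them, so strike 10, 29 from q, s.
Determined: h=19, p=7, t=6. The other variables each still have more than one consistent value. That makes 3.

3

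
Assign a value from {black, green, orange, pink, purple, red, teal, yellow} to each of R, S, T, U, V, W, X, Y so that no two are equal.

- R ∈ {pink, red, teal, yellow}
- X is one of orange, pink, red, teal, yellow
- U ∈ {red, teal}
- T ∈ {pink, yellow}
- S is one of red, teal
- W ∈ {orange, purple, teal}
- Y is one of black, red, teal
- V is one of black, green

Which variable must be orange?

The 8 variables draw from only 8 values {black, green, orange, pink, purple, red, teal, yellow}, so each is used; only V can be green, hence V = green.
The 7 still-open variables draw from only 7 values {black, orange, pink, purple, red, teal, yellow}, so each is used; only Y can be black, hence Y = black.
The 6 still-open variables together cover exactly {orange, pink, purple, red, teal, yellow} — 6 values for 6 variables — and purple appears only in W's list, so W = purple.
Among the 5 still-open variables, orange fits only X (and all 5 values in {orange, pink, red, teal, yellow} must be used), so X = orange.

X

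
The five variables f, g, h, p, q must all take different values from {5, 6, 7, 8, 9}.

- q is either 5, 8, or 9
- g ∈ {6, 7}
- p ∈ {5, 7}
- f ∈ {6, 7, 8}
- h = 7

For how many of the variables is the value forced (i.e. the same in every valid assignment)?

5

h's domain is down to {7}, so h = 7. Remove 7 from f, g, p.
p must be 5 (only option left). Remove 5 from q.
g's domain is down to {6}, so g = 6. Strike 6 from f.
f's domain is down to {8}, so f = 8. So q can't be 8.
q's domain is down to {9}, so q = 9.
Every variable is fixed: f=8, g=6, h=7, p=5, q=9. That makes 5.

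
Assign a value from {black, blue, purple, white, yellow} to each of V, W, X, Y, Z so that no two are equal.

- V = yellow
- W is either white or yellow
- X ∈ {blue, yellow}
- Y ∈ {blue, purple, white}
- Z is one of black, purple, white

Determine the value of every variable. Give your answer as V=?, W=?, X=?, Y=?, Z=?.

V's domain is down to {yellow}, so V = yellow. Eliminate yellow elsewhere: W, X.
W's domain is down to {white}, so W = white. Eliminate white elsewhere: Y, Z.
X's domain is down to {blue}, so X = blue. Eliminate blue elsewhere: Y.
That leaves Y = purple. Strike purple from Z.
That leaves Z = black.

V=yellow, W=white, X=blue, Y=purple, Z=black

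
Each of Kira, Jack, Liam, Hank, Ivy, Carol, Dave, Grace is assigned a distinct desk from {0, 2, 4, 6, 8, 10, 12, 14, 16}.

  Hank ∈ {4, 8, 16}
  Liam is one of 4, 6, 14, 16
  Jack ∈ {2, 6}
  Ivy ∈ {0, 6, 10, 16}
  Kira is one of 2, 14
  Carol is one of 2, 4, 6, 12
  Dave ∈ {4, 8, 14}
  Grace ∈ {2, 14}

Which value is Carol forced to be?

Kira and Grace between them cover only {2, 14} — a naked pair. Remove those values from Jack, Liam, Carol, Dave.
Jack's domain is down to {6}, so Jack = 6. So Liam, Ivy, Carol can't be 6.
The 3 variables Liam, Hank, Dave are confined to {4, 8, 16}, which locks those values in; drop them from Ivy, Carol.
So Carol = 12.

12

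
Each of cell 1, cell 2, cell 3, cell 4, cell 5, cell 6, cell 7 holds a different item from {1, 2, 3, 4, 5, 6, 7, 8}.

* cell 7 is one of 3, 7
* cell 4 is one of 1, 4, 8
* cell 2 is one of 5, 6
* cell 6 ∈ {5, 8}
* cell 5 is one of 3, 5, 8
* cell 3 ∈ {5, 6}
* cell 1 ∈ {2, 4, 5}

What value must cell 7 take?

The 2 variables cell 2 and cell 3 are confined to {5, 6}, which locks those values in; drop them from cell 1, cell 5, cell 6.
cell 6 must be 8 (only option left). Eliminate 8 elsewhere: cell 4, cell 5.
That leaves cell 5 = 3. Remove 3 from cell 7.
So cell 7 = 7.

7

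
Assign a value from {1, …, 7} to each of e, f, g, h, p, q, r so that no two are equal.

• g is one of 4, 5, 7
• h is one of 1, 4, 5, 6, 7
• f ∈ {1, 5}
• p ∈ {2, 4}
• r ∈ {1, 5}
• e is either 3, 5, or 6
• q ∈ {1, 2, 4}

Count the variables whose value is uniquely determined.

Among the 7 variables, 3 fits only e (and all 7 values in {1, 2, 3, 4, 5, 6, 7} must be used), so e = 3.
The 6 still-open variables together cover exactly {1, 2, 4, 5, 6, 7} — 6 values for 6 variables — and 6 appears only in h's list, so h = 6.
The 5 still-open variables together cover exactly {1, 2, 4, 5, 7} — 5 values for 5 variables — and 7 appears only in g's list, so g = 7.
f and r share exactly the 2 values {1, 5}; by pigeonhole those values go to them, so strike 1, 5 from q.
Determined: e=3, g=7, h=6. The other variables each still have more than one consistent value. That makes 3.

3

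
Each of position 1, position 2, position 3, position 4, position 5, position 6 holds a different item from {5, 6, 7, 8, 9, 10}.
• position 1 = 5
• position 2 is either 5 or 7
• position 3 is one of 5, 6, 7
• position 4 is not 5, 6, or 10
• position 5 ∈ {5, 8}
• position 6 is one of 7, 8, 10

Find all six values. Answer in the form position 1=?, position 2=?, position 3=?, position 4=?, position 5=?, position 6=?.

position 1's domain is down to {5}, so position 1 = 5. Remove 5 from position 2, position 3, position 5.
position 2 has just one choice, so position 2 = 7. Eliminate 7 elsewhere: position 3, position 4, position 6.
That leaves position 3 = 6.
position 5 must be 8 (only option left). Strike 8 from position 4, position 6.
position 6 has just one choice, so position 6 = 10.
That leaves position 4 = 9.

position 1=5, position 2=7, position 3=6, position 4=9, position 5=8, position 6=10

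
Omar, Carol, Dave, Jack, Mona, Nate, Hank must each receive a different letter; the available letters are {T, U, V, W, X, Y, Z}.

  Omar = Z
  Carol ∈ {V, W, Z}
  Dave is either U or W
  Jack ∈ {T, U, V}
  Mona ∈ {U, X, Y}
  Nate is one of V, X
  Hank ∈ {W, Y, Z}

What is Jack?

Omar has just one choice, so Omar = Z. Eliminate Z elsewhere: Carol, Hank.
Among the 6 still-open variables, T fits only Jack (and all 6 values in {T, U, V, W, X, Y} must be used), so Jack = T.

T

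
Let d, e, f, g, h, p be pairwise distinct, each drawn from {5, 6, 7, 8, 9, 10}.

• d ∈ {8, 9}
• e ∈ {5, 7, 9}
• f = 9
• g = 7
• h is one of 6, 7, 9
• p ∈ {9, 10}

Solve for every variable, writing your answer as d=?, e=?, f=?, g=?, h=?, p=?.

f has just one choice, so f = 9. Remove 9 from d, e, h, p.
g's domain is down to {7}, so g = 7. Remove 7 from e, h.
h's domain is down to {6}, so h = 6.
p must be 10 (only option left).
d's domain is down to {8}, so d = 8.
e has just one choice, so e = 5.

d=8, e=5, f=9, g=7, h=6, p=10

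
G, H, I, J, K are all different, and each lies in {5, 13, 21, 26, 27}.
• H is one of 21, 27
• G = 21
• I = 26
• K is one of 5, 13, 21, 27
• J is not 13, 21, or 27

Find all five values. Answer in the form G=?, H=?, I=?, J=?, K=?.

G=21, H=27, I=26, J=5, K=13

G has just one choice, so G = 21. Eliminate 21 elsewhere: H, K.
That leaves H = 27. So K can't be 27.
I must be 26 (only option left). Remove 26 from J.
J has just one choice, so J = 5. So K can't be 5.
That leaves K = 13.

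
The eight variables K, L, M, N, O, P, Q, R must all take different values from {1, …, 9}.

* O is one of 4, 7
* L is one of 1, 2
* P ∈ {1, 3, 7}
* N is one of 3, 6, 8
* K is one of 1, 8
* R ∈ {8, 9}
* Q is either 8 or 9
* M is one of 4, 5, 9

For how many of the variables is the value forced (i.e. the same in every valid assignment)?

2

The 2 variables Q and R are confined to {8, 9}, which locks those values in; drop them from K, M, N.
K must be 1 (only option left). So L, P can't be 1.
L must be 2 (only option left).
Determined: K=1, L=2. The other variables each still have more than one consistent value. That makes 2.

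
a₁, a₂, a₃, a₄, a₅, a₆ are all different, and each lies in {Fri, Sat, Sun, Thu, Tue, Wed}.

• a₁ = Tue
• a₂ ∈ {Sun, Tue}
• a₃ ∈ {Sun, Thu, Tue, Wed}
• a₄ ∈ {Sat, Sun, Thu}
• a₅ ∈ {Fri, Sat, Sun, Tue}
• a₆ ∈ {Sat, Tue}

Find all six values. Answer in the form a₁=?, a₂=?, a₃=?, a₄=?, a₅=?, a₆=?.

a₁=Tue, a₂=Sun, a₃=Wed, a₄=Thu, a₅=Fri, a₆=Sat

a₁ must be Tue (only option left). Remove Tue from a₂, a₃, a₅, a₆.
a₂ has just one choice, so a₂ = Sun. Eliminate Sun elsewhere: a₃, a₄, a₅.
That leaves a₆ = Sat. So a₄, a₅ can't be Sat.
a₄ has just one choice, so a₄ = Thu. Remove Thu from a₃.
That leaves a₅ = Fri.
That leaves a₃ = Wed.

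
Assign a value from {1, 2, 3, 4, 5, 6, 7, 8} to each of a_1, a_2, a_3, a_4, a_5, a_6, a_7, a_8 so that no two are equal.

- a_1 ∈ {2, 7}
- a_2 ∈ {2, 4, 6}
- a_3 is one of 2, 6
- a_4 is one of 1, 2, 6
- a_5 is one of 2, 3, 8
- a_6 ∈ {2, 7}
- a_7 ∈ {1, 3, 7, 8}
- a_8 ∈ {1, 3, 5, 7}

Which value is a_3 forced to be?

6

The 8 variables draw from only 8 values {1, 2, 3, 4, 5, 6, 7, 8}, so each is used; only a_2 can be 4, hence a_2 = 4.
The 7 still-open variables draw from only 7 values {1, 2, 3, 5, 6, 7, 8}, so each is used; only a_8 can be 5, hence a_8 = 5.
a_1 and a_6 share exactly the 2 values {2, 7}; by pigeonhole those values go to them, so strike 2, 7 from a_3, a_4, a_5, a_7.
So a_3 = 6.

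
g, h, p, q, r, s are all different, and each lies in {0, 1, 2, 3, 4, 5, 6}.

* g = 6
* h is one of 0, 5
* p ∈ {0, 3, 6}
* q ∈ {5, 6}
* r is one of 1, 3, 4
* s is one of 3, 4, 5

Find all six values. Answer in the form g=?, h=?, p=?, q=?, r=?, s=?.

g=6, h=0, p=3, q=5, r=1, s=4

g has just one choice, so g = 6. So p, q can't be 6.
q's domain is down to {5}, so q = 5. Eliminate 5 elsewhere: h, s.
h must be 0 (only option left). Eliminate 0 elsewhere: p.
p has just one choice, so p = 3. So r, s can't be 3.
s's domain is down to {4}, so s = 4. Eliminate 4 elsewhere: r.
r must be 1 (only option left).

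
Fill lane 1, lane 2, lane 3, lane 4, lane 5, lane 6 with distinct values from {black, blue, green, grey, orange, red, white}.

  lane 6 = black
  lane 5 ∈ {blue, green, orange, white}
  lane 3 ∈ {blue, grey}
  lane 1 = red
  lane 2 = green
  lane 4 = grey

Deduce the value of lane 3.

lane 1's domain is down to {red}, so lane 1 = red.
lane 2's domain is down to {green}, so lane 2 = green. Remove green from lane 5.
That leaves lane 4 = grey. Eliminate grey elsewhere: lane 3.
So lane 3 = blue.

blue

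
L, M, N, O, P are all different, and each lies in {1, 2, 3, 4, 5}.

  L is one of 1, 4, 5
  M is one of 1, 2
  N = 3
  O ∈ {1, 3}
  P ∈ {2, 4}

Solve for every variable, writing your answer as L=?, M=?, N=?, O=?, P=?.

L=5, M=2, N=3, O=1, P=4

N has just one choice, so N = 3. Remove 3 from O.
That leaves O = 1. So L, M can't be 1.
M must be 2 (only option left). Remove 2 from P.
That leaves P = 4. Remove 4 from L.
L's domain is down to {5}, so L = 5.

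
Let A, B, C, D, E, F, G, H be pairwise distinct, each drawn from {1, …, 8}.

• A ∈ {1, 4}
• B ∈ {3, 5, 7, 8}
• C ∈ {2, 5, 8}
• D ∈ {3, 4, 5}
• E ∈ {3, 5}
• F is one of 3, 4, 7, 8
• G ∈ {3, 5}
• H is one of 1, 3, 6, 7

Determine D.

4

The 8 variables together cover exactly {1, 2, 3, 4, 5, 6, 7, 8} — 8 values for 8 variables — and 2 appears only in C's list, so C = 2.
The 7 still-open variables draw from only 7 values {1, 3, 4, 5, 6, 7, 8}, so each is used; only H can be 6, hence H = 6.
The 6 still-open variables draw from only 6 values {1, 3, 4, 5, 7, 8}, so each is used; only A can be 1, hence A = 1.
E and G between them cover only {3, 5} — a naked pair. Remove those values from B, D, F.
So D = 4.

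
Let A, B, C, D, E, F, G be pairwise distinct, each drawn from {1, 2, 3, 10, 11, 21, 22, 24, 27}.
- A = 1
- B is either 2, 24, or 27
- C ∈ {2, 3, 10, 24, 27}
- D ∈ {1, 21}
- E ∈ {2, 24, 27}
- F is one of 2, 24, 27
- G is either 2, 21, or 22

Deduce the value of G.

22

A's domain is down to {1}, so A = 1. Strike 1 from D.
D's domain is down to {21}, so D = 21. Eliminate 21 elsewhere: G.
The 3 variables B, E, F are confined to {2, 24, 27}, which locks those values in; drop them from C, G.
So G = 22.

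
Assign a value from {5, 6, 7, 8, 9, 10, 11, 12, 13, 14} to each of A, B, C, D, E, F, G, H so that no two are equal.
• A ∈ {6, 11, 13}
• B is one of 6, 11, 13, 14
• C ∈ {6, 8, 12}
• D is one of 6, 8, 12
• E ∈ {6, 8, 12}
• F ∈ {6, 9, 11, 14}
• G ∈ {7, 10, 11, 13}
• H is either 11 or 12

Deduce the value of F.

C, D, E share exactly the 3 values {6, 8, 12}; by pigeonhole those values go to them, so strike 6, 8, 12 from A, B, F, H.
H has just one choice, so H = 11. Eliminate 11 elsewhere: A, B, F, G.
A has just one choice, so A = 13. Eliminate 13 elsewhere: B, G.
B's domain is down to {14}, so B = 14. Remove 14 from F.
So F = 9.

9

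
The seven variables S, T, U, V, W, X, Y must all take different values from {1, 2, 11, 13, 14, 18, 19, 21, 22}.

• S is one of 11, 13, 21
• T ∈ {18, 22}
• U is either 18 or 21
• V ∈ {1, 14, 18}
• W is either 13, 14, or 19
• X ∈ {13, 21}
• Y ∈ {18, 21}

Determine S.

11

U and Y between them cover only {18, 21} — a naked pair. Remove those values from S, T, V, X.
T's domain is down to {22}, so T = 22.
X has just one choice, so X = 13. Eliminate 13 elsewhere: S, W.
So S = 11.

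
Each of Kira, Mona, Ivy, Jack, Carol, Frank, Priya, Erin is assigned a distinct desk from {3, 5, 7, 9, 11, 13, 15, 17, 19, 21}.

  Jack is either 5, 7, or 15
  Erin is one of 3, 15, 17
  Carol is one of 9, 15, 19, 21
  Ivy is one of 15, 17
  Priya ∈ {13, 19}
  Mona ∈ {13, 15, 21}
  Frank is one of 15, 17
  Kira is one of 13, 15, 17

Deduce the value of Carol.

The 2 variables Ivy and Frank are confined to {15, 17}, which locks those values in; drop them from Kira, Mona, Jack, Carol, Erin.
That leaves Kira = 13. Strike 13 from Mona, Priya.
Mona's domain is down to {21}, so Mona = 21. So Carol can't be 21.
That leaves Priya = 19. Eliminate 19 elsewhere: Carol.
So Carol = 9.

9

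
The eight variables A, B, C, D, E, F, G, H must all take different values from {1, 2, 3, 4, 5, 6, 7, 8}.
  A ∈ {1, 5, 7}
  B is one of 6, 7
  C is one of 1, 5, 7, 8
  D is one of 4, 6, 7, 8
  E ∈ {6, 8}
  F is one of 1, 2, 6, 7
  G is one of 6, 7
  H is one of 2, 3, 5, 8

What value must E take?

8

Among the 8 variables, 3 fits only H (and all 8 values in {1, 2, 3, 4, 5, 6, 7, 8} must be used), so H = 3.
The 7 still-open variables together cover exactly {1, 2, 4, 5, 6, 7, 8} — 7 values for 7 variables — and 2 appears only in F's list, so F = 2.
The 6 still-open variables draw from only 6 values {1, 4, 5, 6, 7, 8}, so each is used; only D can be 4, hence D = 4.
The 2 variables B and G are confined to {6, 7}, which locks those values in; drop them from A, C, E.
So E = 8.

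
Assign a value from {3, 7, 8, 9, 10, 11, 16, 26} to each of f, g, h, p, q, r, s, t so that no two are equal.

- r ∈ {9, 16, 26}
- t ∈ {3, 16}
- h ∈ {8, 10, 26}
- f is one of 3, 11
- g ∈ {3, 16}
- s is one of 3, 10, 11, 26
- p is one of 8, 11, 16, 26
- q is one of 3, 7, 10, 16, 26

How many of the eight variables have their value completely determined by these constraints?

3

Among the 8 variables, 7 fits only q (and all 8 values in {3, 7, 8, 9, 10, 11, 16, 26} must be used), so q = 7.
The 7 still-open variables draw from only 7 values {3, 8, 9, 10, 11, 16, 26}, so each is used; only r can be 9, hence r = 9.
g and t share exactly the 2 values {3, 16}; by pigeonhole those values go to them, so strike 3, 16 from f, p, s.
That leaves f = 11. So p, s can't be 11.
Determined: f=11, q=7, r=9. The other variables each still have more than one consistent value. That makes 3.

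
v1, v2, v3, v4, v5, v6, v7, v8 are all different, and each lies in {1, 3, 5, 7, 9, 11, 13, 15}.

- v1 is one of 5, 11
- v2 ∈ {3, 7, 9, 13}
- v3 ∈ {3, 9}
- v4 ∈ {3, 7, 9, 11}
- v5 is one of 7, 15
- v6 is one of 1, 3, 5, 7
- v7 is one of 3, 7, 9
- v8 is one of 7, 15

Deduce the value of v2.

13

The 8 variables draw from only 8 values {1, 3, 5, 7, 9, 11, 13, 15}, so each is used; only v6 can be 1, hence v6 = 1.
Among the 7 still-open variables, 5 fits only v1 (and all 7 values in {3, 5, 7, 9, 11, 13, 15} must be used), so v1 = 5.
The 6 still-open variables draw from only 6 values {3, 7, 9, 11, 13, 15}, so each is used; only v4 can be 11, hence v4 = 11.
Among the 5 still-open variables, 13 fits only v2 (and all 5 values in {3, 7, 9, 13, 15} must be used), so v2 = 13.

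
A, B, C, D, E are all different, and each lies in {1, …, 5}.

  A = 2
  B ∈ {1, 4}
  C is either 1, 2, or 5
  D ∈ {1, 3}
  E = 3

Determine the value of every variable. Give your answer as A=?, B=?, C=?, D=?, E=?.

A has just one choice, so A = 2. Strike 2 from C.
That leaves E = 3. So D can't be 3.
D's domain is down to {1}, so D = 1. So B, C can't be 1.
B's domain is down to {4}, so B = 4.
That leaves C = 5.

A=2, B=4, C=5, D=1, E=3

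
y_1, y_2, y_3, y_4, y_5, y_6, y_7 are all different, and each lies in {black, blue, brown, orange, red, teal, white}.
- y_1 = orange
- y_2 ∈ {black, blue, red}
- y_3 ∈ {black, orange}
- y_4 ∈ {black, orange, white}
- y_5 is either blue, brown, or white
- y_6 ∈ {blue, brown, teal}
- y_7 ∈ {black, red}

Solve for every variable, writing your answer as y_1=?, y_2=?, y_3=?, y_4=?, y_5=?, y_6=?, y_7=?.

y_1=orange, y_2=blue, y_3=black, y_4=white, y_5=brown, y_6=teal, y_7=red

y_1's domain is down to {orange}, so y_1 = orange. Strike orange from y_3, y_4.
y_3's domain is down to {black}, so y_3 = black. Remove black from y_2, y_4, y_7.
y_4 must be white (only option left). So y_5 can't be white.
y_7 has just one choice, so y_7 = red. Strike red from y_2.
That leaves y_2 = blue. Eliminate blue elsewhere: y_5, y_6.
That leaves y_5 = brown. Eliminate brown elsewhere: y_6.
y_6 must be teal (only option left).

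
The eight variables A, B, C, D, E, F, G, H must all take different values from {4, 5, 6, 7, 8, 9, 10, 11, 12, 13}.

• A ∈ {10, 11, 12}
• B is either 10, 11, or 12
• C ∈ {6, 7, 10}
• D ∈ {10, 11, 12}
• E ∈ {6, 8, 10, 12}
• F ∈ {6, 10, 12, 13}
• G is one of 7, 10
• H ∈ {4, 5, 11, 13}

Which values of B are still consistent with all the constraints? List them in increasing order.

The 3 variables A, B, D are confined to {10, 11, 12}, which locks those values in; drop them from C, E, F, G, H.
G must be 7 (only option left). Eliminate 7 elsewhere: C.
C has just one choice, so C = 6. So E, F can't be 6.
E has just one choice, so E = 8.
F must be 13 (only option left). Strike 13 from H.
No further eliminations apply; B can still be any of 10, 11, 12.

10, 11, 12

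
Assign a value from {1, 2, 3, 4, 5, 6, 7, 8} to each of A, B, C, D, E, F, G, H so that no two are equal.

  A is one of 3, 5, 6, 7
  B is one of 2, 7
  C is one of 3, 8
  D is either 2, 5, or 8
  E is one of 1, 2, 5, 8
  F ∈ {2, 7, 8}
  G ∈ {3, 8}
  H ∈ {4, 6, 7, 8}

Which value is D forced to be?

5

The 8 variables draw from only 8 values {1, 2, 3, 4, 5, 6, 7, 8}, so each is used; only E can be 1, hence E = 1.
Among the 7 still-open variables, 4 fits only H (and all 7 values in {2, 3, 4, 5, 6, 7, 8} must be used), so H = 4.
Among the 6 still-open variables, 6 fits only A (and all 6 values in {2, 3, 5, 6, 7, 8} must be used), so A = 6.
The 5 still-open variables together cover exactly {2, 3, 5, 7, 8} — 5 values for 5 variables — and 5 appears only in D's list, so D = 5.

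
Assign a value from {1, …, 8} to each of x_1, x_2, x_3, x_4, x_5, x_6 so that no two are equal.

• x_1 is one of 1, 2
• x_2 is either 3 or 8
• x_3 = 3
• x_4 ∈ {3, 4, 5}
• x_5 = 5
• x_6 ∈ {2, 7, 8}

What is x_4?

x_3 must be 3 (only option left). Remove 3 from x_2, x_4.
x_5's domain is down to {5}, so x_5 = 5. Remove 5 from x_4.
So x_4 = 4.

4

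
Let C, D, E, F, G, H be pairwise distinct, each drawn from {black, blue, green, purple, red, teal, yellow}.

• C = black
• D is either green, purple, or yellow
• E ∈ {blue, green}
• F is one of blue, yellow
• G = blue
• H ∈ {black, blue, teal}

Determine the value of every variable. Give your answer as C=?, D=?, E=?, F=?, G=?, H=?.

C must be black (only option left). Remove black from H.
G's domain is down to {blue}, so G = blue. Remove blue from E, F, H.
H must be teal (only option left).
That leaves E = green. Strike green from D.
F must be yellow (only option left). So D can't be yellow.
D's domain is down to {purple}, so D = purple.

C=black, D=purple, E=green, F=yellow, G=blue, H=teal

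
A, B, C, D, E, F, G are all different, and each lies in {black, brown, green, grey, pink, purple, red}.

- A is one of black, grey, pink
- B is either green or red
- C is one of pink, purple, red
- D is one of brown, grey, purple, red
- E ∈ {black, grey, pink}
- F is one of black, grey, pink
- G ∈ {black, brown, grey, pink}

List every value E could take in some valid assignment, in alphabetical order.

The 7 variables together cover exactly {black, brown, green, grey, pink, purple, red} — 7 values for 7 variables — and green appears only in B's list, so B = green.
The 3 variables A, E, F are confined to {black, grey, pink}, which locks those values in; drop them from C, D, G.
G must be brown (only option left). Remove brown from D.
No further eliminations apply; E can still be any of black, grey, pink.

black, grey, pink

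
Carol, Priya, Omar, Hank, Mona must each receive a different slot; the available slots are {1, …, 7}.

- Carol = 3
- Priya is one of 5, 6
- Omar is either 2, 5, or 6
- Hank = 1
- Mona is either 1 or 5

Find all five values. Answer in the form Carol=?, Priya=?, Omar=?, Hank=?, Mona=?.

Carol=3, Priya=6, Omar=2, Hank=1, Mona=5

Carol's domain is down to {3}, so Carol = 3.
That leaves Hank = 1. Eliminate 1 elsewhere: Mona.
Mona has just one choice, so Mona = 5. Eliminate 5 elsewhere: Priya, Omar.
Priya must be 6 (only option left). So Omar can't be 6.
Omar must be 2 (only option left).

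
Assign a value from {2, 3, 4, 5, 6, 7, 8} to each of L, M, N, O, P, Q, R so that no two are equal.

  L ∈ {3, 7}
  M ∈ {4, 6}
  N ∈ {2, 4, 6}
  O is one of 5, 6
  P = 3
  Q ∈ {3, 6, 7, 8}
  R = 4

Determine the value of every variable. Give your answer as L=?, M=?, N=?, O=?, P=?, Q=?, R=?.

L=7, M=6, N=2, O=5, P=3, Q=8, R=4

P must be 3 (only option left). Remove 3 from L, Q.
That leaves R = 4. Strike 4 from M, N.
L has just one choice, so L = 7. Strike 7 from Q.
M must be 6 (only option left). Eliminate 6 elsewhere: N, O, Q.
N's domain is down to {2}, so N = 2.
O must be 5 (only option left).
That leaves Q = 8.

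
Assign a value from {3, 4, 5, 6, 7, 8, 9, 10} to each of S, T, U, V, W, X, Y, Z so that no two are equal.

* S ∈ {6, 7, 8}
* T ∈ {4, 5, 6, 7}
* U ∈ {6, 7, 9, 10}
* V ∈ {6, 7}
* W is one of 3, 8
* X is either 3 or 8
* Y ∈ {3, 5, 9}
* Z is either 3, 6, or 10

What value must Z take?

Among the 8 variables, 4 fits only T (and all 8 values in {3, 4, 5, 6, 7, 8, 9, 10} must be used), so T = 4.
Among the 7 still-open variables, 5 fits only Y (and all 7 values in {3, 5, 6, 7, 8, 9, 10} must be used), so Y = 5.
The 6 still-open variables together cover exactly {3, 6, 7, 8, 9, 10} — 6 values for 6 variables — and 9 appears only in U's list, so U = 9.
The 5 still-open variables together cover exactly {3, 6, 7, 8, 10} — 5 values for 5 variables — and 10 appears only in Z's list, so Z = 10.

10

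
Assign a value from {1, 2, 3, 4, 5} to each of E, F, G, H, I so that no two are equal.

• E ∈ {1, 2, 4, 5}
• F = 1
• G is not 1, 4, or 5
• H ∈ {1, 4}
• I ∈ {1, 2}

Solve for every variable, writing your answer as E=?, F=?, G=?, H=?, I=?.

E=5, F=1, G=3, H=4, I=2

F's domain is down to {1}, so F = 1. Eliminate 1 elsewhere: E, H, I.
H must be 4 (only option left). Strike 4 from E.
I must be 2 (only option left). Remove 2 from E, G.
E's domain is down to {5}, so E = 5.
That leaves G = 3.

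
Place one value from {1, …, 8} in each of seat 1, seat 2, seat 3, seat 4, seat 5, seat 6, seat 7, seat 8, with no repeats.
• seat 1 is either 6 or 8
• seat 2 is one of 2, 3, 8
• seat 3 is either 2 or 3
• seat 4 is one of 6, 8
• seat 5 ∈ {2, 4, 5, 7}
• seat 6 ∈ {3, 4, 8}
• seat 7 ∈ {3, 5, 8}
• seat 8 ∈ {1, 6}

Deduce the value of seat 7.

Among the 8 variables, 1 fits only seat 8 (and all 8 values in {1, 2, 3, 4, 5, 6, 7, 8} must be used), so seat 8 = 1.
Among the 7 still-open variables, 7 fits only seat 5 (and all 7 values in {2, 3, 4, 5, 6, 7, 8} must be used), so seat 5 = 7.
The 6 still-open variables together cover exactly {2, 3, 4, 5, 6, 8} — 6 values for 6 variables — and 4 appears only in seat 6's list, so seat 6 = 4.
The 5 still-open variables draw from only 5 values {2, 3, 5, 6, 8}, so each is used; only seat 7 can be 5, hence seat 7 = 5.

5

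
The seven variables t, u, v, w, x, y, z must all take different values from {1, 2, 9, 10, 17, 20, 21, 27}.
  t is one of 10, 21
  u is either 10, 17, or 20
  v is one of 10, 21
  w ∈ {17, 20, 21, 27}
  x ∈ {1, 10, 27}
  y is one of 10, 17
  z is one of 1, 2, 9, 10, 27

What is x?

1

The 2 variables t and v are confined to {10, 21}, which locks those values in; drop them from u, w, x, y, z.
y's domain is down to {17}, so y = 17. Eliminate 17 elsewhere: u, w.
u has just one choice, so u = 20. Strike 20 from w.
w must be 27 (only option left). Remove 27 from x, z.
So x = 1.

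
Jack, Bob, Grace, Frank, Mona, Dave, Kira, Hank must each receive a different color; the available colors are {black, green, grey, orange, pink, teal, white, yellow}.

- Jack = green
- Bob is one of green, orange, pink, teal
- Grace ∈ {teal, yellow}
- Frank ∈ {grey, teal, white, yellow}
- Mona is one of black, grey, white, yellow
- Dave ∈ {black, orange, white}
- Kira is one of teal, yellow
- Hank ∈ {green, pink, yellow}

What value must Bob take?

orange

Jack has just one choice, so Jack = green. Remove green from Bob, Hank.
Grace and Kira share exactly the 2 values {teal, yellow}; by pigeonhole those values go to them, so strike teal, yellow from Bob, Frank, Mona, Hank.
Hank has just one choice, so Hank = pink. Remove pink from Bob.
So Bob = orange.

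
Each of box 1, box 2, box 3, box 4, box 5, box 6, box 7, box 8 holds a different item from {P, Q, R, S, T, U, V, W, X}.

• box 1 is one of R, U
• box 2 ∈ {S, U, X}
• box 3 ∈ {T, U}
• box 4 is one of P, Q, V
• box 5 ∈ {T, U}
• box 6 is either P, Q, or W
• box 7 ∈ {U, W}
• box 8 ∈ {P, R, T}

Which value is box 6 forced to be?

Q

box 3 and box 5 share exactly the 2 values {T, U}; by pigeonhole those values go to them, so strike T, U from box 1, box 2, box 7, box 8.
That leaves box 1 = R. Strike R from box 8.
box 7 must be W (only option left). Strike W from box 6.
That leaves box 8 = P. Strike P from box 4, box 6.
So box 6 = Q.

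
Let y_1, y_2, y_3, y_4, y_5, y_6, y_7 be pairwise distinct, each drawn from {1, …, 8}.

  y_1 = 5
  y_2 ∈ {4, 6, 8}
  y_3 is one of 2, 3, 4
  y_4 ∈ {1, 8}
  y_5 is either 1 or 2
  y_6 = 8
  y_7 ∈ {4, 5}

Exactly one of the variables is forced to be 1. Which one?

y_1's domain is down to {5}, so y_1 = 5. Strike 5 from y_7.
That leaves y_6 = 8. Strike 8 from y_2, y_4.
So 1 goes to y_4.

y_4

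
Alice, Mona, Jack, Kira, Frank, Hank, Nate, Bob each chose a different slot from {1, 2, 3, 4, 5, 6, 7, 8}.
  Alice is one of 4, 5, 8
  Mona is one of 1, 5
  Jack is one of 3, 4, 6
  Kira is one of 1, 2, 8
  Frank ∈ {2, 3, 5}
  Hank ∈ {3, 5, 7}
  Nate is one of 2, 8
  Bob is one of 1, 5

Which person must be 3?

The 8 variables draw from only 8 values {1, 2, 3, 4, 5, 6, 7, 8}, so each is used; only Jack can be 6, hence Jack = 6.
The 7 still-open variables draw from only 7 values {1, 2, 3, 4, 5, 7, 8}, so each is used; only Alice can be 4, hence Alice = 4.
The 6 still-open variables draw from only 6 values {1, 2, 3, 5, 7, 8}, so each is used; only Hank can be 7, hence Hank = 7.
The 5 still-open variables draw from only 5 values {1, 2, 3, 5, 8}, so each is used; only Frank can be 3, hence Frank = 3.

Frank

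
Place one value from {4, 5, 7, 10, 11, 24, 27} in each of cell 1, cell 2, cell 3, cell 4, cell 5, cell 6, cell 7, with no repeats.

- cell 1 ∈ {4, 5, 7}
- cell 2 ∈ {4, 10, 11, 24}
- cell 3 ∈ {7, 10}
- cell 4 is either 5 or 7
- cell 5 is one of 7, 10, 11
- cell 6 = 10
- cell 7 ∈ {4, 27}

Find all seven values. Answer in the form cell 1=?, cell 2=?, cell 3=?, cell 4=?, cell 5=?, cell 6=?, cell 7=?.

cell 6 has just one choice, so cell 6 = 10. So cell 2, cell 3, cell 5 can't be 10.
cell 3's domain is down to {7}, so cell 3 = 7. Remove 7 from cell 1, cell 4, cell 5.
cell 4's domain is down to {5}, so cell 4 = 5. So cell 1 can't be 5.
cell 5 has just one choice, so cell 5 = 11. So cell 2 can't be 11.
cell 1 must be 4 (only option left). Strike 4 from cell 2, cell 7.
cell 2 has just one choice, so cell 2 = 24.
That leaves cell 7 = 27.

cell 1=4, cell 2=24, cell 3=7, cell 4=5, cell 5=11, cell 6=10, cell 7=27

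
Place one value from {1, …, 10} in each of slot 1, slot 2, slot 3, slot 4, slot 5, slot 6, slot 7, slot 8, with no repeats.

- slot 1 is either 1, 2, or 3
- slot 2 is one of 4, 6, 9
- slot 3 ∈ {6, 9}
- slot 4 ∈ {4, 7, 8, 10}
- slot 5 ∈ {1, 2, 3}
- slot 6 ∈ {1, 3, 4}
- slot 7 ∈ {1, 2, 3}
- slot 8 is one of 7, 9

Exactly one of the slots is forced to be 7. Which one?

slot 1, slot 5, slot 7 share exactly the 3 values {1, 2, 3}; by pigeonhole those values go to them, so strike 1, 2, 3 from slot 6.
slot 6 must be 4 (only option left). Remove 4 from slot 2, slot 4.
The 2 variables slot 2 and slot 3 are confined to {6, 9}, which locks those values in; drop them from slot 8.
So 7 goes to slot 8.

slot 8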